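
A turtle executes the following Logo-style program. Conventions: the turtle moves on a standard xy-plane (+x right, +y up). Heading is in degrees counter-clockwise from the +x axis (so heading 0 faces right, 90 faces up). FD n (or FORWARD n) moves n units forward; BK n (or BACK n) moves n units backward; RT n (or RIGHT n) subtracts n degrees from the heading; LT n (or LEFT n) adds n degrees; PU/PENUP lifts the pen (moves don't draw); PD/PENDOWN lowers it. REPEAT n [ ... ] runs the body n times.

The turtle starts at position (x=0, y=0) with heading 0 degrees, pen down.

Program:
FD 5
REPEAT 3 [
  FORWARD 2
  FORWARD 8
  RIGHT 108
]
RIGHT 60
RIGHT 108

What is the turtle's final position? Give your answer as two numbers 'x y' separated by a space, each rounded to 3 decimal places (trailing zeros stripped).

Answer: 3.82 -3.633

Derivation:
Executing turtle program step by step:
Start: pos=(0,0), heading=0, pen down
FD 5: (0,0) -> (5,0) [heading=0, draw]
REPEAT 3 [
  -- iteration 1/3 --
  FD 2: (5,0) -> (7,0) [heading=0, draw]
  FD 8: (7,0) -> (15,0) [heading=0, draw]
  RT 108: heading 0 -> 252
  -- iteration 2/3 --
  FD 2: (15,0) -> (14.382,-1.902) [heading=252, draw]
  FD 8: (14.382,-1.902) -> (11.91,-9.511) [heading=252, draw]
  RT 108: heading 252 -> 144
  -- iteration 3/3 --
  FD 2: (11.91,-9.511) -> (10.292,-8.335) [heading=144, draw]
  FD 8: (10.292,-8.335) -> (3.82,-3.633) [heading=144, draw]
  RT 108: heading 144 -> 36
]
RT 60: heading 36 -> 336
RT 108: heading 336 -> 228
Final: pos=(3.82,-3.633), heading=228, 7 segment(s) drawn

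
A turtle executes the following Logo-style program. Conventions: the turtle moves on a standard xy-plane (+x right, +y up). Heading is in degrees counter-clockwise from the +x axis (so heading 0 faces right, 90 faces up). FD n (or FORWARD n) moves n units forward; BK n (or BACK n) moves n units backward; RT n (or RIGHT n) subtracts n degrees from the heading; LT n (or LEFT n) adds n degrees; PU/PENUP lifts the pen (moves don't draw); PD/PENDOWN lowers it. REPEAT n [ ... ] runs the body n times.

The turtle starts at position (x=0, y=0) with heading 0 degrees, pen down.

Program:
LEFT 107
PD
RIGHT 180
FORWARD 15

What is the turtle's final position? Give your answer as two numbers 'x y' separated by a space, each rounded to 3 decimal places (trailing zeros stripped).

Executing turtle program step by step:
Start: pos=(0,0), heading=0, pen down
LT 107: heading 0 -> 107
PD: pen down
RT 180: heading 107 -> 287
FD 15: (0,0) -> (4.386,-14.345) [heading=287, draw]
Final: pos=(4.386,-14.345), heading=287, 1 segment(s) drawn

Answer: 4.386 -14.345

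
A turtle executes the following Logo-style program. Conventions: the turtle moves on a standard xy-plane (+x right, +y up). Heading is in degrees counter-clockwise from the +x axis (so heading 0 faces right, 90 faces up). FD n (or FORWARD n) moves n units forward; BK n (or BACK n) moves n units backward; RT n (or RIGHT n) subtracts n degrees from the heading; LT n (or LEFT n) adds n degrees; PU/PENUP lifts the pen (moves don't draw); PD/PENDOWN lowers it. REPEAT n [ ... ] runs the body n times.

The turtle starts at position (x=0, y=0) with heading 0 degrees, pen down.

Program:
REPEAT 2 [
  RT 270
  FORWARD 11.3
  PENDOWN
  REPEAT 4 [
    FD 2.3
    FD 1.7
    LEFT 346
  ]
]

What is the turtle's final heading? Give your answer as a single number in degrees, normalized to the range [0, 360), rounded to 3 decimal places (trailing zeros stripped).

Answer: 68

Derivation:
Executing turtle program step by step:
Start: pos=(0,0), heading=0, pen down
REPEAT 2 [
  -- iteration 1/2 --
  RT 270: heading 0 -> 90
  FD 11.3: (0,0) -> (0,11.3) [heading=90, draw]
  PD: pen down
  REPEAT 4 [
    -- iteration 1/4 --
    FD 2.3: (0,11.3) -> (0,13.6) [heading=90, draw]
    FD 1.7: (0,13.6) -> (0,15.3) [heading=90, draw]
    LT 346: heading 90 -> 76
    -- iteration 2/4 --
    FD 2.3: (0,15.3) -> (0.556,17.532) [heading=76, draw]
    FD 1.7: (0.556,17.532) -> (0.968,19.181) [heading=76, draw]
    LT 346: heading 76 -> 62
    -- iteration 3/4 --
    FD 2.3: (0.968,19.181) -> (2.047,21.212) [heading=62, draw]
    FD 1.7: (2.047,21.212) -> (2.846,22.713) [heading=62, draw]
    LT 346: heading 62 -> 48
    -- iteration 4/4 --
    FD 2.3: (2.846,22.713) -> (4.385,24.422) [heading=48, draw]
    FD 1.7: (4.385,24.422) -> (5.522,25.686) [heading=48, draw]
    LT 346: heading 48 -> 34
  ]
  -- iteration 2/2 --
  RT 270: heading 34 -> 124
  FD 11.3: (5.522,25.686) -> (-0.797,35.054) [heading=124, draw]
  PD: pen down
  REPEAT 4 [
    -- iteration 1/4 --
    FD 2.3: (-0.797,35.054) -> (-2.083,36.96) [heading=124, draw]
    FD 1.7: (-2.083,36.96) -> (-3.034,38.37) [heading=124, draw]
    LT 346: heading 124 -> 110
    -- iteration 2/4 --
    FD 2.3: (-3.034,38.37) -> (-3.82,40.531) [heading=110, draw]
    FD 1.7: (-3.82,40.531) -> (-4.402,42.129) [heading=110, draw]
    LT 346: heading 110 -> 96
    -- iteration 3/4 --
    FD 2.3: (-4.402,42.129) -> (-4.642,44.416) [heading=96, draw]
    FD 1.7: (-4.642,44.416) -> (-4.82,46.107) [heading=96, draw]
    LT 346: heading 96 -> 82
    -- iteration 4/4 --
    FD 2.3: (-4.82,46.107) -> (-4.5,48.384) [heading=82, draw]
    FD 1.7: (-4.5,48.384) -> (-4.263,50.068) [heading=82, draw]
    LT 346: heading 82 -> 68
  ]
]
Final: pos=(-4.263,50.068), heading=68, 18 segment(s) drawn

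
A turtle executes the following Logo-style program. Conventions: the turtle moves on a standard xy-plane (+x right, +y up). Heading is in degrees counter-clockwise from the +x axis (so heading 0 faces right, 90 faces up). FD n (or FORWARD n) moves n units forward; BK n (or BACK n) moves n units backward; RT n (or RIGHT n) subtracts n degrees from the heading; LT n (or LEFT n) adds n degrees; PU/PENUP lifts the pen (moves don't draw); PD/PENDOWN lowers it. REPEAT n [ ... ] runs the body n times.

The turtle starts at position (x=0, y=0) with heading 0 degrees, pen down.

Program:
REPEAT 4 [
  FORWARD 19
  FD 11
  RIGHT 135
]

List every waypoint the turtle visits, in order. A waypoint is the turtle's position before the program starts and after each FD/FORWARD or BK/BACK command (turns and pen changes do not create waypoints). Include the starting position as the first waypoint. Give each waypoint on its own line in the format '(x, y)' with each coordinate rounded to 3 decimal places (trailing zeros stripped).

Executing turtle program step by step:
Start: pos=(0,0), heading=0, pen down
REPEAT 4 [
  -- iteration 1/4 --
  FD 19: (0,0) -> (19,0) [heading=0, draw]
  FD 11: (19,0) -> (30,0) [heading=0, draw]
  RT 135: heading 0 -> 225
  -- iteration 2/4 --
  FD 19: (30,0) -> (16.565,-13.435) [heading=225, draw]
  FD 11: (16.565,-13.435) -> (8.787,-21.213) [heading=225, draw]
  RT 135: heading 225 -> 90
  -- iteration 3/4 --
  FD 19: (8.787,-21.213) -> (8.787,-2.213) [heading=90, draw]
  FD 11: (8.787,-2.213) -> (8.787,8.787) [heading=90, draw]
  RT 135: heading 90 -> 315
  -- iteration 4/4 --
  FD 19: (8.787,8.787) -> (22.222,-4.648) [heading=315, draw]
  FD 11: (22.222,-4.648) -> (30,-12.426) [heading=315, draw]
  RT 135: heading 315 -> 180
]
Final: pos=(30,-12.426), heading=180, 8 segment(s) drawn
Waypoints (9 total):
(0, 0)
(19, 0)
(30, 0)
(16.565, -13.435)
(8.787, -21.213)
(8.787, -2.213)
(8.787, 8.787)
(22.222, -4.648)
(30, -12.426)

Answer: (0, 0)
(19, 0)
(30, 0)
(16.565, -13.435)
(8.787, -21.213)
(8.787, -2.213)
(8.787, 8.787)
(22.222, -4.648)
(30, -12.426)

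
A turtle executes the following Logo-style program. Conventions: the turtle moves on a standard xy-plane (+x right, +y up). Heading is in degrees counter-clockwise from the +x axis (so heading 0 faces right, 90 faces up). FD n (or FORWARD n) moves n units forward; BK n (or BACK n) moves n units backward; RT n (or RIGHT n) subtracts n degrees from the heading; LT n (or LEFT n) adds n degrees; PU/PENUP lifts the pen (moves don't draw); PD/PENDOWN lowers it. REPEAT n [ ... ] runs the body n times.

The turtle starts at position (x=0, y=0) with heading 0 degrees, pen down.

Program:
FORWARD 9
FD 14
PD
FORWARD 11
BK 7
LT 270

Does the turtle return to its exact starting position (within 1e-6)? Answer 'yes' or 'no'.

Executing turtle program step by step:
Start: pos=(0,0), heading=0, pen down
FD 9: (0,0) -> (9,0) [heading=0, draw]
FD 14: (9,0) -> (23,0) [heading=0, draw]
PD: pen down
FD 11: (23,0) -> (34,0) [heading=0, draw]
BK 7: (34,0) -> (27,0) [heading=0, draw]
LT 270: heading 0 -> 270
Final: pos=(27,0), heading=270, 4 segment(s) drawn

Start position: (0, 0)
Final position: (27, 0)
Distance = 27; >= 1e-6 -> NOT closed

Answer: no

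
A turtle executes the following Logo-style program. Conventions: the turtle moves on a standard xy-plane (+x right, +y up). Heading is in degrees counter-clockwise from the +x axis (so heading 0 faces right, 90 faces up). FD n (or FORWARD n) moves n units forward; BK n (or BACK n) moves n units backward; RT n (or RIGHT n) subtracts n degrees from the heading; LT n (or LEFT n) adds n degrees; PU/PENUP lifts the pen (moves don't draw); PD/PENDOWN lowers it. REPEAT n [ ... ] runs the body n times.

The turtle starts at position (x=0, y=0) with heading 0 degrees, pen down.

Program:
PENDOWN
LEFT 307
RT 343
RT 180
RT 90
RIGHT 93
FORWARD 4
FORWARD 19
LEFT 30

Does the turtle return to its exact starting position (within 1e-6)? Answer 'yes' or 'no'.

Executing turtle program step by step:
Start: pos=(0,0), heading=0, pen down
PD: pen down
LT 307: heading 0 -> 307
RT 343: heading 307 -> 324
RT 180: heading 324 -> 144
RT 90: heading 144 -> 54
RT 93: heading 54 -> 321
FD 4: (0,0) -> (3.109,-2.517) [heading=321, draw]
FD 19: (3.109,-2.517) -> (17.874,-14.474) [heading=321, draw]
LT 30: heading 321 -> 351
Final: pos=(17.874,-14.474), heading=351, 2 segment(s) drawn

Start position: (0, 0)
Final position: (17.874, -14.474)
Distance = 23; >= 1e-6 -> NOT closed

Answer: no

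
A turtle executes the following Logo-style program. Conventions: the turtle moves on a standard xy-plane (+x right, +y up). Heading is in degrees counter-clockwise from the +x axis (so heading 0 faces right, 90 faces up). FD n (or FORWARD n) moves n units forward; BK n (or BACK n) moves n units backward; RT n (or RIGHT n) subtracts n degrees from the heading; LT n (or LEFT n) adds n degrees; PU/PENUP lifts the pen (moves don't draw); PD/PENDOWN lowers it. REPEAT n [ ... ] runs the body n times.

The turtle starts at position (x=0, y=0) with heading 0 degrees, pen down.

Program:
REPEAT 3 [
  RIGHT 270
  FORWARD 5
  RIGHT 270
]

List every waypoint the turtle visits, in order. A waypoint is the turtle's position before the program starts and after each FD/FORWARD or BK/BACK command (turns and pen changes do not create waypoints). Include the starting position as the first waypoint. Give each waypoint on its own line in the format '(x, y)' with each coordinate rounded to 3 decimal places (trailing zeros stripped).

Executing turtle program step by step:
Start: pos=(0,0), heading=0, pen down
REPEAT 3 [
  -- iteration 1/3 --
  RT 270: heading 0 -> 90
  FD 5: (0,0) -> (0,5) [heading=90, draw]
  RT 270: heading 90 -> 180
  -- iteration 2/3 --
  RT 270: heading 180 -> 270
  FD 5: (0,5) -> (0,0) [heading=270, draw]
  RT 270: heading 270 -> 0
  -- iteration 3/3 --
  RT 270: heading 0 -> 90
  FD 5: (0,0) -> (0,5) [heading=90, draw]
  RT 270: heading 90 -> 180
]
Final: pos=(0,5), heading=180, 3 segment(s) drawn
Waypoints (4 total):
(0, 0)
(0, 5)
(0, 0)
(0, 5)

Answer: (0, 0)
(0, 5)
(0, 0)
(0, 5)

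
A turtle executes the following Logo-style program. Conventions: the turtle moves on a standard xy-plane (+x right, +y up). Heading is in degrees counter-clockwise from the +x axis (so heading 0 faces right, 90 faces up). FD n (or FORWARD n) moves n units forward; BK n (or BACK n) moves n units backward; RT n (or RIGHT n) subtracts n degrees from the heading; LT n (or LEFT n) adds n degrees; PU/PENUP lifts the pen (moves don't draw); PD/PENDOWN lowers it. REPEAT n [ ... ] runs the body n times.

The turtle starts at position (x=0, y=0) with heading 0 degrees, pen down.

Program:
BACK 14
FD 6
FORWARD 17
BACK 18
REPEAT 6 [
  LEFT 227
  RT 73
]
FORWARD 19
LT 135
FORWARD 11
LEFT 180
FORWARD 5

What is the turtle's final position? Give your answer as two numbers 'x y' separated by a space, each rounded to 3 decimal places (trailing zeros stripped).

Executing turtle program step by step:
Start: pos=(0,0), heading=0, pen down
BK 14: (0,0) -> (-14,0) [heading=0, draw]
FD 6: (-14,0) -> (-8,0) [heading=0, draw]
FD 17: (-8,0) -> (9,0) [heading=0, draw]
BK 18: (9,0) -> (-9,0) [heading=0, draw]
REPEAT 6 [
  -- iteration 1/6 --
  LT 227: heading 0 -> 227
  RT 73: heading 227 -> 154
  -- iteration 2/6 --
  LT 227: heading 154 -> 21
  RT 73: heading 21 -> 308
  -- iteration 3/6 --
  LT 227: heading 308 -> 175
  RT 73: heading 175 -> 102
  -- iteration 4/6 --
  LT 227: heading 102 -> 329
  RT 73: heading 329 -> 256
  -- iteration 5/6 --
  LT 227: heading 256 -> 123
  RT 73: heading 123 -> 50
  -- iteration 6/6 --
  LT 227: heading 50 -> 277
  RT 73: heading 277 -> 204
]
FD 19: (-9,0) -> (-26.357,-7.728) [heading=204, draw]
LT 135: heading 204 -> 339
FD 11: (-26.357,-7.728) -> (-16.088,-11.67) [heading=339, draw]
LT 180: heading 339 -> 159
FD 5: (-16.088,-11.67) -> (-20.756,-9.878) [heading=159, draw]
Final: pos=(-20.756,-9.878), heading=159, 7 segment(s) drawn

Answer: -20.756 -9.878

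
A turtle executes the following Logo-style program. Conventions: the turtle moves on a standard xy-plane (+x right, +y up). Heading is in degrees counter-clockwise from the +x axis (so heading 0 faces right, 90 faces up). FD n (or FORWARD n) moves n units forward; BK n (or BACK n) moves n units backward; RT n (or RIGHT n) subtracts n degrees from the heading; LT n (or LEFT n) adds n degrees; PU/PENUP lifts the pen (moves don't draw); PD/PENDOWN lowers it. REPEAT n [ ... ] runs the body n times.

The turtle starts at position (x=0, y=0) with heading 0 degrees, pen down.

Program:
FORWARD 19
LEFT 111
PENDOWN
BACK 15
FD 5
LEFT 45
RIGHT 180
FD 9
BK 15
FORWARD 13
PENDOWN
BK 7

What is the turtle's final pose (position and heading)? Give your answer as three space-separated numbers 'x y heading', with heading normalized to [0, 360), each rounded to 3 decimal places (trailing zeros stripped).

Executing turtle program step by step:
Start: pos=(0,0), heading=0, pen down
FD 19: (0,0) -> (19,0) [heading=0, draw]
LT 111: heading 0 -> 111
PD: pen down
BK 15: (19,0) -> (24.376,-14.004) [heading=111, draw]
FD 5: (24.376,-14.004) -> (22.584,-9.336) [heading=111, draw]
LT 45: heading 111 -> 156
RT 180: heading 156 -> 336
FD 9: (22.584,-9.336) -> (30.806,-12.996) [heading=336, draw]
BK 15: (30.806,-12.996) -> (17.102,-6.895) [heading=336, draw]
FD 13: (17.102,-6.895) -> (28.978,-12.183) [heading=336, draw]
PD: pen down
BK 7: (28.978,-12.183) -> (22.584,-9.336) [heading=336, draw]
Final: pos=(22.584,-9.336), heading=336, 7 segment(s) drawn

Answer: 22.584 -9.336 336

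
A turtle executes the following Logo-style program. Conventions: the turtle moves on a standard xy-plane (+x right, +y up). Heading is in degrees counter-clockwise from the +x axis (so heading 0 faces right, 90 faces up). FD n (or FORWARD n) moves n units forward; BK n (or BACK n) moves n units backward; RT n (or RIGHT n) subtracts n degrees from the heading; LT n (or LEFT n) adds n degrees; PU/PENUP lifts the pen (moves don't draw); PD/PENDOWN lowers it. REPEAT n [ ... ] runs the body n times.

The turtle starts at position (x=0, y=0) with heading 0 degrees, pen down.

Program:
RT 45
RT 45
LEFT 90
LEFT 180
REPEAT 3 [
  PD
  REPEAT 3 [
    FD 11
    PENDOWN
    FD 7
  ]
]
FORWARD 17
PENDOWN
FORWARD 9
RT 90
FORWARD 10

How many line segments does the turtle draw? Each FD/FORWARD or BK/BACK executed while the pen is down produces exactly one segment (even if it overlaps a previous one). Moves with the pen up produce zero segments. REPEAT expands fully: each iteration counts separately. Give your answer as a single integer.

Executing turtle program step by step:
Start: pos=(0,0), heading=0, pen down
RT 45: heading 0 -> 315
RT 45: heading 315 -> 270
LT 90: heading 270 -> 0
LT 180: heading 0 -> 180
REPEAT 3 [
  -- iteration 1/3 --
  PD: pen down
  REPEAT 3 [
    -- iteration 1/3 --
    FD 11: (0,0) -> (-11,0) [heading=180, draw]
    PD: pen down
    FD 7: (-11,0) -> (-18,0) [heading=180, draw]
    -- iteration 2/3 --
    FD 11: (-18,0) -> (-29,0) [heading=180, draw]
    PD: pen down
    FD 7: (-29,0) -> (-36,0) [heading=180, draw]
    -- iteration 3/3 --
    FD 11: (-36,0) -> (-47,0) [heading=180, draw]
    PD: pen down
    FD 7: (-47,0) -> (-54,0) [heading=180, draw]
  ]
  -- iteration 2/3 --
  PD: pen down
  REPEAT 3 [
    -- iteration 1/3 --
    FD 11: (-54,0) -> (-65,0) [heading=180, draw]
    PD: pen down
    FD 7: (-65,0) -> (-72,0) [heading=180, draw]
    -- iteration 2/3 --
    FD 11: (-72,0) -> (-83,0) [heading=180, draw]
    PD: pen down
    FD 7: (-83,0) -> (-90,0) [heading=180, draw]
    -- iteration 3/3 --
    FD 11: (-90,0) -> (-101,0) [heading=180, draw]
    PD: pen down
    FD 7: (-101,0) -> (-108,0) [heading=180, draw]
  ]
  -- iteration 3/3 --
  PD: pen down
  REPEAT 3 [
    -- iteration 1/3 --
    FD 11: (-108,0) -> (-119,0) [heading=180, draw]
    PD: pen down
    FD 7: (-119,0) -> (-126,0) [heading=180, draw]
    -- iteration 2/3 --
    FD 11: (-126,0) -> (-137,0) [heading=180, draw]
    PD: pen down
    FD 7: (-137,0) -> (-144,0) [heading=180, draw]
    -- iteration 3/3 --
    FD 11: (-144,0) -> (-155,0) [heading=180, draw]
    PD: pen down
    FD 7: (-155,0) -> (-162,0) [heading=180, draw]
  ]
]
FD 17: (-162,0) -> (-179,0) [heading=180, draw]
PD: pen down
FD 9: (-179,0) -> (-188,0) [heading=180, draw]
RT 90: heading 180 -> 90
FD 10: (-188,0) -> (-188,10) [heading=90, draw]
Final: pos=(-188,10), heading=90, 21 segment(s) drawn
Segments drawn: 21

Answer: 21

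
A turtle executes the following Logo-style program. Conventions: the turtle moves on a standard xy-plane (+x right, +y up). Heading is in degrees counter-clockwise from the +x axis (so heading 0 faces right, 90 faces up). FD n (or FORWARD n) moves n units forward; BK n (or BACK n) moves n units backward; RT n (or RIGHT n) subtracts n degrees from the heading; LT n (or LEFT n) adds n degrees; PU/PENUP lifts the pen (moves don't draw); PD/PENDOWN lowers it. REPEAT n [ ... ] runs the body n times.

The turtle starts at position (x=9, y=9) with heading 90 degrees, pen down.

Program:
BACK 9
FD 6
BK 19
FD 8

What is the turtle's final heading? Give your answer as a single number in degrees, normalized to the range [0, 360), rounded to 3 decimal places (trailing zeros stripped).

Executing turtle program step by step:
Start: pos=(9,9), heading=90, pen down
BK 9: (9,9) -> (9,0) [heading=90, draw]
FD 6: (9,0) -> (9,6) [heading=90, draw]
BK 19: (9,6) -> (9,-13) [heading=90, draw]
FD 8: (9,-13) -> (9,-5) [heading=90, draw]
Final: pos=(9,-5), heading=90, 4 segment(s) drawn

Answer: 90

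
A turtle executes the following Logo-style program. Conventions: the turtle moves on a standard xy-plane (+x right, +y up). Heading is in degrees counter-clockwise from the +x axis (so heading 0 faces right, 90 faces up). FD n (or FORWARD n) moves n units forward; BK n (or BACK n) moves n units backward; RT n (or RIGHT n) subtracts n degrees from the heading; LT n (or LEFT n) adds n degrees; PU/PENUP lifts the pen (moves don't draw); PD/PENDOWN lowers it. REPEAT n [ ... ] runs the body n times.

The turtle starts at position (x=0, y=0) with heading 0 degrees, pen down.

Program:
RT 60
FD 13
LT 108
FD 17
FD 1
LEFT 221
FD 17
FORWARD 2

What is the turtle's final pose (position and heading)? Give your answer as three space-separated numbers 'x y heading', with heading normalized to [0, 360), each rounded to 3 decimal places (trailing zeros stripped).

Executing turtle program step by step:
Start: pos=(0,0), heading=0, pen down
RT 60: heading 0 -> 300
FD 13: (0,0) -> (6.5,-11.258) [heading=300, draw]
LT 108: heading 300 -> 48
FD 17: (6.5,-11.258) -> (17.875,1.375) [heading=48, draw]
FD 1: (17.875,1.375) -> (18.544,2.118) [heading=48, draw]
LT 221: heading 48 -> 269
FD 17: (18.544,2.118) -> (18.248,-14.879) [heading=269, draw]
FD 2: (18.248,-14.879) -> (18.213,-16.879) [heading=269, draw]
Final: pos=(18.213,-16.879), heading=269, 5 segment(s) drawn

Answer: 18.213 -16.879 269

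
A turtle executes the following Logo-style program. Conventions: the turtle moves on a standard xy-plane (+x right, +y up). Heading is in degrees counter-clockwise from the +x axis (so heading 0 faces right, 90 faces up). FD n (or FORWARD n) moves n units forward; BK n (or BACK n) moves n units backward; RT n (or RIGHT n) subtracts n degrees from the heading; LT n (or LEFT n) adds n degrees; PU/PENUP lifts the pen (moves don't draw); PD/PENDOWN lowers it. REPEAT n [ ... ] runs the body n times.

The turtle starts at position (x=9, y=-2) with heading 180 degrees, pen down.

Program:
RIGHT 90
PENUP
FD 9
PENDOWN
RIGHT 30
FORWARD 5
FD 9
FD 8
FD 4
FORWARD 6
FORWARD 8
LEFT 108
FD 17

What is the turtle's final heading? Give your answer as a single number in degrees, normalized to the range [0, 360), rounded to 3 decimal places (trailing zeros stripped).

Executing turtle program step by step:
Start: pos=(9,-2), heading=180, pen down
RT 90: heading 180 -> 90
PU: pen up
FD 9: (9,-2) -> (9,7) [heading=90, move]
PD: pen down
RT 30: heading 90 -> 60
FD 5: (9,7) -> (11.5,11.33) [heading=60, draw]
FD 9: (11.5,11.33) -> (16,19.124) [heading=60, draw]
FD 8: (16,19.124) -> (20,26.053) [heading=60, draw]
FD 4: (20,26.053) -> (22,29.517) [heading=60, draw]
FD 6: (22,29.517) -> (25,34.713) [heading=60, draw]
FD 8: (25,34.713) -> (29,41.641) [heading=60, draw]
LT 108: heading 60 -> 168
FD 17: (29,41.641) -> (12.371,45.176) [heading=168, draw]
Final: pos=(12.371,45.176), heading=168, 7 segment(s) drawn

Answer: 168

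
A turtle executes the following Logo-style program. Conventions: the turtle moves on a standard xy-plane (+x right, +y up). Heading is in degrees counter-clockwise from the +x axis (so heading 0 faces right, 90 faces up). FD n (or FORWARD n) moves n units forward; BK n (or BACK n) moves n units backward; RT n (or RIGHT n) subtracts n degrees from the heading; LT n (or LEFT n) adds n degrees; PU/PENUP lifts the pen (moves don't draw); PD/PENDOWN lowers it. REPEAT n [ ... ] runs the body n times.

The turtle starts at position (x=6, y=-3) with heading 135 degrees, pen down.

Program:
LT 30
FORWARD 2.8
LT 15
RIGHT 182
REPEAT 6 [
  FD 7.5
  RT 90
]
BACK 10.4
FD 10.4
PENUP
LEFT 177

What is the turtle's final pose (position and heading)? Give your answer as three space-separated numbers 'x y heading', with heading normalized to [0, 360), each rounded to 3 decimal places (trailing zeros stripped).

Executing turtle program step by step:
Start: pos=(6,-3), heading=135, pen down
LT 30: heading 135 -> 165
FD 2.8: (6,-3) -> (3.295,-2.275) [heading=165, draw]
LT 15: heading 165 -> 180
RT 182: heading 180 -> 358
REPEAT 6 [
  -- iteration 1/6 --
  FD 7.5: (3.295,-2.275) -> (10.791,-2.537) [heading=358, draw]
  RT 90: heading 358 -> 268
  -- iteration 2/6 --
  FD 7.5: (10.791,-2.537) -> (10.529,-10.032) [heading=268, draw]
  RT 90: heading 268 -> 178
  -- iteration 3/6 --
  FD 7.5: (10.529,-10.032) -> (3.034,-9.771) [heading=178, draw]
  RT 90: heading 178 -> 88
  -- iteration 4/6 --
  FD 7.5: (3.034,-9.771) -> (3.295,-2.275) [heading=88, draw]
  RT 90: heading 88 -> 358
  -- iteration 5/6 --
  FD 7.5: (3.295,-2.275) -> (10.791,-2.537) [heading=358, draw]
  RT 90: heading 358 -> 268
  -- iteration 6/6 --
  FD 7.5: (10.791,-2.537) -> (10.529,-10.032) [heading=268, draw]
  RT 90: heading 268 -> 178
]
BK 10.4: (10.529,-10.032) -> (20.923,-10.395) [heading=178, draw]
FD 10.4: (20.923,-10.395) -> (10.529,-10.032) [heading=178, draw]
PU: pen up
LT 177: heading 178 -> 355
Final: pos=(10.529,-10.032), heading=355, 9 segment(s) drawn

Answer: 10.529 -10.032 355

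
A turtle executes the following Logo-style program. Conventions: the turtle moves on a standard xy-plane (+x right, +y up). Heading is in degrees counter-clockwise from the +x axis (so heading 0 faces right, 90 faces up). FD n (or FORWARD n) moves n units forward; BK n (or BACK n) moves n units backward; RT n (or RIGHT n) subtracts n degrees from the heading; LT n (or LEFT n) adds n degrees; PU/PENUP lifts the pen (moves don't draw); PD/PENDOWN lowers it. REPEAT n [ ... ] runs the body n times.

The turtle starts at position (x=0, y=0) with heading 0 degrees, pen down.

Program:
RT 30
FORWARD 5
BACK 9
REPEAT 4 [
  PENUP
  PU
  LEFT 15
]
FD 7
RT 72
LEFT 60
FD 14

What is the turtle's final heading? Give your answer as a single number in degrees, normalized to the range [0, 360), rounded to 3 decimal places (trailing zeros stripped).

Executing turtle program step by step:
Start: pos=(0,0), heading=0, pen down
RT 30: heading 0 -> 330
FD 5: (0,0) -> (4.33,-2.5) [heading=330, draw]
BK 9: (4.33,-2.5) -> (-3.464,2) [heading=330, draw]
REPEAT 4 [
  -- iteration 1/4 --
  PU: pen up
  PU: pen up
  LT 15: heading 330 -> 345
  -- iteration 2/4 --
  PU: pen up
  PU: pen up
  LT 15: heading 345 -> 0
  -- iteration 3/4 --
  PU: pen up
  PU: pen up
  LT 15: heading 0 -> 15
  -- iteration 4/4 --
  PU: pen up
  PU: pen up
  LT 15: heading 15 -> 30
]
FD 7: (-3.464,2) -> (2.598,5.5) [heading=30, move]
RT 72: heading 30 -> 318
LT 60: heading 318 -> 18
FD 14: (2.598,5.5) -> (15.913,9.826) [heading=18, move]
Final: pos=(15.913,9.826), heading=18, 2 segment(s) drawn

Answer: 18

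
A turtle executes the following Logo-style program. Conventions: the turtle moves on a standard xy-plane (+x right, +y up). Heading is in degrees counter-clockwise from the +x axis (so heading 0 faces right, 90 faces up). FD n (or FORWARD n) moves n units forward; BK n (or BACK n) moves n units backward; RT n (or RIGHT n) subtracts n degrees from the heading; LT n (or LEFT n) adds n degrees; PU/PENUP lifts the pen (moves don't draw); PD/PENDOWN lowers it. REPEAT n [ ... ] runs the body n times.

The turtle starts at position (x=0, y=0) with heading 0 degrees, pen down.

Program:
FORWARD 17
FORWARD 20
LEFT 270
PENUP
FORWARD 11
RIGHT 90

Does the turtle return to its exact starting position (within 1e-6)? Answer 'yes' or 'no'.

Executing turtle program step by step:
Start: pos=(0,0), heading=0, pen down
FD 17: (0,0) -> (17,0) [heading=0, draw]
FD 20: (17,0) -> (37,0) [heading=0, draw]
LT 270: heading 0 -> 270
PU: pen up
FD 11: (37,0) -> (37,-11) [heading=270, move]
RT 90: heading 270 -> 180
Final: pos=(37,-11), heading=180, 2 segment(s) drawn

Start position: (0, 0)
Final position: (37, -11)
Distance = 38.601; >= 1e-6 -> NOT closed

Answer: no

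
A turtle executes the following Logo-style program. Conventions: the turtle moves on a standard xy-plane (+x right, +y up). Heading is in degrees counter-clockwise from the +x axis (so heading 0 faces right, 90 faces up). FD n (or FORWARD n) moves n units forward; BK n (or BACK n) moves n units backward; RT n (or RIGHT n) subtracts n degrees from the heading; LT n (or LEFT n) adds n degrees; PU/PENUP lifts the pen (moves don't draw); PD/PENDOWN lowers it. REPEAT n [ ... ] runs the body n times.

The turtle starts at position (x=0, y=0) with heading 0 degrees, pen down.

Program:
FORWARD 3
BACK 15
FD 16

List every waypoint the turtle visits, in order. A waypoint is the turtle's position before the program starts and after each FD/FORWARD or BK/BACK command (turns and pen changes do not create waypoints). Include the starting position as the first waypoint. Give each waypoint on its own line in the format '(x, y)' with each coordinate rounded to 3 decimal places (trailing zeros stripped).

Executing turtle program step by step:
Start: pos=(0,0), heading=0, pen down
FD 3: (0,0) -> (3,0) [heading=0, draw]
BK 15: (3,0) -> (-12,0) [heading=0, draw]
FD 16: (-12,0) -> (4,0) [heading=0, draw]
Final: pos=(4,0), heading=0, 3 segment(s) drawn
Waypoints (4 total):
(0, 0)
(3, 0)
(-12, 0)
(4, 0)

Answer: (0, 0)
(3, 0)
(-12, 0)
(4, 0)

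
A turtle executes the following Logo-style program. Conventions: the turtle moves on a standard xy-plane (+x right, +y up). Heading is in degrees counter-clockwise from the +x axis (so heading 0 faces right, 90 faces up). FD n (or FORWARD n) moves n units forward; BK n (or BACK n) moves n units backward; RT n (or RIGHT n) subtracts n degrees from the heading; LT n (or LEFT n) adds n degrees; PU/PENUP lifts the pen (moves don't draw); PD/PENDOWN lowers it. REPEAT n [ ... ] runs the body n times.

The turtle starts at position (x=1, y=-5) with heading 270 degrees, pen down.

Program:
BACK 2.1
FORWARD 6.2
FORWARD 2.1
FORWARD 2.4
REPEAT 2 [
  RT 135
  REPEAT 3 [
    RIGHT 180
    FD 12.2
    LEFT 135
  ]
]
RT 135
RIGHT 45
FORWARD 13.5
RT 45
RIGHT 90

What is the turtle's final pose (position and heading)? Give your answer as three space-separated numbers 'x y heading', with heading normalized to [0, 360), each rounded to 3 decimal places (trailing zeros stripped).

Answer: 30.453 -56.553 135

Derivation:
Executing turtle program step by step:
Start: pos=(1,-5), heading=270, pen down
BK 2.1: (1,-5) -> (1,-2.9) [heading=270, draw]
FD 6.2: (1,-2.9) -> (1,-9.1) [heading=270, draw]
FD 2.1: (1,-9.1) -> (1,-11.2) [heading=270, draw]
FD 2.4: (1,-11.2) -> (1,-13.6) [heading=270, draw]
REPEAT 2 [
  -- iteration 1/2 --
  RT 135: heading 270 -> 135
  REPEAT 3 [
    -- iteration 1/3 --
    RT 180: heading 135 -> 315
    FD 12.2: (1,-13.6) -> (9.627,-22.227) [heading=315, draw]
    LT 135: heading 315 -> 90
    -- iteration 2/3 --
    RT 180: heading 90 -> 270
    FD 12.2: (9.627,-22.227) -> (9.627,-34.427) [heading=270, draw]
    LT 135: heading 270 -> 45
    -- iteration 3/3 --
    RT 180: heading 45 -> 225
    FD 12.2: (9.627,-34.427) -> (1,-43.053) [heading=225, draw]
    LT 135: heading 225 -> 0
  ]
  -- iteration 2/2 --
  RT 135: heading 0 -> 225
  REPEAT 3 [
    -- iteration 1/3 --
    RT 180: heading 225 -> 45
    FD 12.2: (1,-43.053) -> (9.627,-34.427) [heading=45, draw]
    LT 135: heading 45 -> 180
    -- iteration 2/3 --
    RT 180: heading 180 -> 0
    FD 12.2: (9.627,-34.427) -> (21.827,-34.427) [heading=0, draw]
    LT 135: heading 0 -> 135
    -- iteration 3/3 --
    RT 180: heading 135 -> 315
    FD 12.2: (21.827,-34.427) -> (30.453,-43.053) [heading=315, draw]
    LT 135: heading 315 -> 90
  ]
]
RT 135: heading 90 -> 315
RT 45: heading 315 -> 270
FD 13.5: (30.453,-43.053) -> (30.453,-56.553) [heading=270, draw]
RT 45: heading 270 -> 225
RT 90: heading 225 -> 135
Final: pos=(30.453,-56.553), heading=135, 11 segment(s) drawn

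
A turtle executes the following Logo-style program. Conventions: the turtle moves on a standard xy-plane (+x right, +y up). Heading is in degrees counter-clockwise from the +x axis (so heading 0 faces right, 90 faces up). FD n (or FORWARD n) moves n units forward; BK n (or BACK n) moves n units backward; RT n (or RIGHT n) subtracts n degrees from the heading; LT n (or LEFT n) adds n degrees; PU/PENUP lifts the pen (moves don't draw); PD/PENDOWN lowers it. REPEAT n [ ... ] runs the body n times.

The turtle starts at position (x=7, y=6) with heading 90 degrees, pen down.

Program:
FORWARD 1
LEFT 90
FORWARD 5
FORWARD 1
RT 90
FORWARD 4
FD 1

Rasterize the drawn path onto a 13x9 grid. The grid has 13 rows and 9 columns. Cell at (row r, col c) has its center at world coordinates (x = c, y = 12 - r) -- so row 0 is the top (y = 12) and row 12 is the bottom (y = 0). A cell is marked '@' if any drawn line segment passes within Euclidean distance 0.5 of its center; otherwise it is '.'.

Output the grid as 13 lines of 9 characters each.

Segment 0: (7,6) -> (7,7)
Segment 1: (7,7) -> (2,7)
Segment 2: (2,7) -> (1,7)
Segment 3: (1,7) -> (1,11)
Segment 4: (1,11) -> (1,12)

Answer: .@.......
.@.......
.@.......
.@.......
.@.......
.@@@@@@@.
.......@.
.........
.........
.........
.........
.........
.........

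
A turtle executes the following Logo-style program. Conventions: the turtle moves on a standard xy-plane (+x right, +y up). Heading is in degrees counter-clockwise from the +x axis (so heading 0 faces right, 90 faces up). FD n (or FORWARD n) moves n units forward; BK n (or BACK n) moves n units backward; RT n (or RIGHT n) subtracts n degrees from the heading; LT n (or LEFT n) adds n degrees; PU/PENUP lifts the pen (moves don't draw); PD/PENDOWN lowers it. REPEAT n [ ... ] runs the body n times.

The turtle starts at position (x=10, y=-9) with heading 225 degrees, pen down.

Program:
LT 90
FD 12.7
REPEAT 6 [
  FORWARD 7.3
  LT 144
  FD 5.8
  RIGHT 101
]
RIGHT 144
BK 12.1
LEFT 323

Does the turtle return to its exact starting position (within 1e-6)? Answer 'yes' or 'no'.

Answer: no

Derivation:
Executing turtle program step by step:
Start: pos=(10,-9), heading=225, pen down
LT 90: heading 225 -> 315
FD 12.7: (10,-9) -> (18.98,-17.98) [heading=315, draw]
REPEAT 6 [
  -- iteration 1/6 --
  FD 7.3: (18.98,-17.98) -> (24.142,-23.142) [heading=315, draw]
  LT 144: heading 315 -> 99
  FD 5.8: (24.142,-23.142) -> (23.235,-17.414) [heading=99, draw]
  RT 101: heading 99 -> 358
  -- iteration 2/6 --
  FD 7.3: (23.235,-17.414) -> (30.53,-17.668) [heading=358, draw]
  LT 144: heading 358 -> 142
  FD 5.8: (30.53,-17.668) -> (25.96,-14.097) [heading=142, draw]
  RT 101: heading 142 -> 41
  -- iteration 3/6 --
  FD 7.3: (25.96,-14.097) -> (31.469,-9.308) [heading=41, draw]
  LT 144: heading 41 -> 185
  FD 5.8: (31.469,-9.308) -> (25.691,-9.814) [heading=185, draw]
  RT 101: heading 185 -> 84
  -- iteration 4/6 --
  FD 7.3: (25.691,-9.814) -> (26.454,-2.554) [heading=84, draw]
  LT 144: heading 84 -> 228
  FD 5.8: (26.454,-2.554) -> (22.573,-6.864) [heading=228, draw]
  RT 101: heading 228 -> 127
  -- iteration 5/6 --
  FD 7.3: (22.573,-6.864) -> (18.18,-1.034) [heading=127, draw]
  LT 144: heading 127 -> 271
  FD 5.8: (18.18,-1.034) -> (18.281,-6.833) [heading=271, draw]
  RT 101: heading 271 -> 170
  -- iteration 6/6 --
  FD 7.3: (18.281,-6.833) -> (11.092,-5.565) [heading=170, draw]
  LT 144: heading 170 -> 314
  FD 5.8: (11.092,-5.565) -> (15.121,-9.738) [heading=314, draw]
  RT 101: heading 314 -> 213
]
RT 144: heading 213 -> 69
BK 12.1: (15.121,-9.738) -> (10.785,-21.034) [heading=69, draw]
LT 323: heading 69 -> 32
Final: pos=(10.785,-21.034), heading=32, 14 segment(s) drawn

Start position: (10, -9)
Final position: (10.785, -21.034)
Distance = 12.059; >= 1e-6 -> NOT closed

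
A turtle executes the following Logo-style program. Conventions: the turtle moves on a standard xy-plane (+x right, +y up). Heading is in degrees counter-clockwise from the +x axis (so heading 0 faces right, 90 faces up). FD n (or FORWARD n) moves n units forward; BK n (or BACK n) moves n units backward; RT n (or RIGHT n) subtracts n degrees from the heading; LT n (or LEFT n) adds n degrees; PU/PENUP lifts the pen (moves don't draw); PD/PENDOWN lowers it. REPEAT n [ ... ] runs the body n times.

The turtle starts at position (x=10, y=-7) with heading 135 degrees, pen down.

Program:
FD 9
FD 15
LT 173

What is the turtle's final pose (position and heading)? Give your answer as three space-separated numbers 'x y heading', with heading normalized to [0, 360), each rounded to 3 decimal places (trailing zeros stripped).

Executing turtle program step by step:
Start: pos=(10,-7), heading=135, pen down
FD 9: (10,-7) -> (3.636,-0.636) [heading=135, draw]
FD 15: (3.636,-0.636) -> (-6.971,9.971) [heading=135, draw]
LT 173: heading 135 -> 308
Final: pos=(-6.971,9.971), heading=308, 2 segment(s) drawn

Answer: -6.971 9.971 308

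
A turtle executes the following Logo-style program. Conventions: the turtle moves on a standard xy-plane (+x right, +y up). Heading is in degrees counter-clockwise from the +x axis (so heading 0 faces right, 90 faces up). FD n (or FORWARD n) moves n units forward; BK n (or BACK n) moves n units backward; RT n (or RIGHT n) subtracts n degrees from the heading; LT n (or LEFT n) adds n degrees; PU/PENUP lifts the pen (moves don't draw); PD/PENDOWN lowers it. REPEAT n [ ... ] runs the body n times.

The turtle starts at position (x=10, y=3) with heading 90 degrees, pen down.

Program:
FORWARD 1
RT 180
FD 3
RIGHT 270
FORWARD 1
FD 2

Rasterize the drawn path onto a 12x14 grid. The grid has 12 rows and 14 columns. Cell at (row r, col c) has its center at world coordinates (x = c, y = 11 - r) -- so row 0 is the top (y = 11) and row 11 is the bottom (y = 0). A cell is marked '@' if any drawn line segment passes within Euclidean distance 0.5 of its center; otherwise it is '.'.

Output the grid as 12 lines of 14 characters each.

Answer: ..............
..............
..............
..............
..............
..............
..............
..........@...
..........@...
..........@...
..........@@@@
..............

Derivation:
Segment 0: (10,3) -> (10,4)
Segment 1: (10,4) -> (10,1)
Segment 2: (10,1) -> (11,1)
Segment 3: (11,1) -> (13,1)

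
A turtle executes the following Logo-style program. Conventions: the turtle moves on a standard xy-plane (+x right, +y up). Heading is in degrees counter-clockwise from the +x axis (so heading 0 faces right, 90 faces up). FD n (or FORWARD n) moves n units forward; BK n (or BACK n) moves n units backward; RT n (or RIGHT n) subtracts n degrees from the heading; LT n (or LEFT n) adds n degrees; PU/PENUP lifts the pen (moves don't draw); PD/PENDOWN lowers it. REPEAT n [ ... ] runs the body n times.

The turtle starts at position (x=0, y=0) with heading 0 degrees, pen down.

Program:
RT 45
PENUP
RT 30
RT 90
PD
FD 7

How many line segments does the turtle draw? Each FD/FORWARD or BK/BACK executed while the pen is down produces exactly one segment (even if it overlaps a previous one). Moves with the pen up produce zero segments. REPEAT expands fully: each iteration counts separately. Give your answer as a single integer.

Answer: 1

Derivation:
Executing turtle program step by step:
Start: pos=(0,0), heading=0, pen down
RT 45: heading 0 -> 315
PU: pen up
RT 30: heading 315 -> 285
RT 90: heading 285 -> 195
PD: pen down
FD 7: (0,0) -> (-6.761,-1.812) [heading=195, draw]
Final: pos=(-6.761,-1.812), heading=195, 1 segment(s) drawn
Segments drawn: 1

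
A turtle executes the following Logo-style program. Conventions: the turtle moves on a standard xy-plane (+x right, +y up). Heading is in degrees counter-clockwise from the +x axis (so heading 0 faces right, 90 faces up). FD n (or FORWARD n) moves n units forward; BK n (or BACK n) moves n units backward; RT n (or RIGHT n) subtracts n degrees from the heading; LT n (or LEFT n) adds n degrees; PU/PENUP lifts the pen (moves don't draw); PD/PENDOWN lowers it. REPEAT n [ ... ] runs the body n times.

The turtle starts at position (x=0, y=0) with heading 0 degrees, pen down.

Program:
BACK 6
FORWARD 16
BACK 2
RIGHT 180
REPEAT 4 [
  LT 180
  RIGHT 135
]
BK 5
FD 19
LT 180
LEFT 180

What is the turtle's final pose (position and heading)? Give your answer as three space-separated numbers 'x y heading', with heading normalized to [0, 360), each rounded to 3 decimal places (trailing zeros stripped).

Executing turtle program step by step:
Start: pos=(0,0), heading=0, pen down
BK 6: (0,0) -> (-6,0) [heading=0, draw]
FD 16: (-6,0) -> (10,0) [heading=0, draw]
BK 2: (10,0) -> (8,0) [heading=0, draw]
RT 180: heading 0 -> 180
REPEAT 4 [
  -- iteration 1/4 --
  LT 180: heading 180 -> 0
  RT 135: heading 0 -> 225
  -- iteration 2/4 --
  LT 180: heading 225 -> 45
  RT 135: heading 45 -> 270
  -- iteration 3/4 --
  LT 180: heading 270 -> 90
  RT 135: heading 90 -> 315
  -- iteration 4/4 --
  LT 180: heading 315 -> 135
  RT 135: heading 135 -> 0
]
BK 5: (8,0) -> (3,0) [heading=0, draw]
FD 19: (3,0) -> (22,0) [heading=0, draw]
LT 180: heading 0 -> 180
LT 180: heading 180 -> 0
Final: pos=(22,0), heading=0, 5 segment(s) drawn

Answer: 22 0 0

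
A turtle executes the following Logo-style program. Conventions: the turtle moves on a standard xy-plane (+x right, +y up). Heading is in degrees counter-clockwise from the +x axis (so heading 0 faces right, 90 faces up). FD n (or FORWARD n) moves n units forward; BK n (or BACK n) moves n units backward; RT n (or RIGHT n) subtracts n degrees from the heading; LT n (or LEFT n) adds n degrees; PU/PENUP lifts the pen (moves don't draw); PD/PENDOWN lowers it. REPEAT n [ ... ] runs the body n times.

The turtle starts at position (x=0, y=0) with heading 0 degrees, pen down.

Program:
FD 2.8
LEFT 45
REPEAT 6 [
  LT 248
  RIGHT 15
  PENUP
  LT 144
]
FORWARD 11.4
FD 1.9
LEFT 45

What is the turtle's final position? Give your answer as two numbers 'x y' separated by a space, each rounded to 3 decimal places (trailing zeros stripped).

Answer: -8.354 7.244

Derivation:
Executing turtle program step by step:
Start: pos=(0,0), heading=0, pen down
FD 2.8: (0,0) -> (2.8,0) [heading=0, draw]
LT 45: heading 0 -> 45
REPEAT 6 [
  -- iteration 1/6 --
  LT 248: heading 45 -> 293
  RT 15: heading 293 -> 278
  PU: pen up
  LT 144: heading 278 -> 62
  -- iteration 2/6 --
  LT 248: heading 62 -> 310
  RT 15: heading 310 -> 295
  PU: pen up
  LT 144: heading 295 -> 79
  -- iteration 3/6 --
  LT 248: heading 79 -> 327
  RT 15: heading 327 -> 312
  PU: pen up
  LT 144: heading 312 -> 96
  -- iteration 4/6 --
  LT 248: heading 96 -> 344
  RT 15: heading 344 -> 329
  PU: pen up
  LT 144: heading 329 -> 113
  -- iteration 5/6 --
  LT 248: heading 113 -> 1
  RT 15: heading 1 -> 346
  PU: pen up
  LT 144: heading 346 -> 130
  -- iteration 6/6 --
  LT 248: heading 130 -> 18
  RT 15: heading 18 -> 3
  PU: pen up
  LT 144: heading 3 -> 147
]
FD 11.4: (2.8,0) -> (-6.761,6.209) [heading=147, move]
FD 1.9: (-6.761,6.209) -> (-8.354,7.244) [heading=147, move]
LT 45: heading 147 -> 192
Final: pos=(-8.354,7.244), heading=192, 1 segment(s) drawn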